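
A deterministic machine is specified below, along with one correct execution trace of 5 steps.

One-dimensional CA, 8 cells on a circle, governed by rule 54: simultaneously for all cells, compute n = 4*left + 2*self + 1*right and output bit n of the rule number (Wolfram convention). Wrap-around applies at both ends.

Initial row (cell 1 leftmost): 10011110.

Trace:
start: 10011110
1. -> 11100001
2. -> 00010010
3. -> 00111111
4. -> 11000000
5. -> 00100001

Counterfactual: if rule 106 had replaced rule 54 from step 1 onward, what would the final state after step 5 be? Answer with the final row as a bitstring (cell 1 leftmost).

11011101

(re-executing steps 1..5 under rule 106; state before step 1: 10011110)
1. -> 00110011
2. -> 01110111
3. -> 11011101
4. -> 01110111
5. -> 11011101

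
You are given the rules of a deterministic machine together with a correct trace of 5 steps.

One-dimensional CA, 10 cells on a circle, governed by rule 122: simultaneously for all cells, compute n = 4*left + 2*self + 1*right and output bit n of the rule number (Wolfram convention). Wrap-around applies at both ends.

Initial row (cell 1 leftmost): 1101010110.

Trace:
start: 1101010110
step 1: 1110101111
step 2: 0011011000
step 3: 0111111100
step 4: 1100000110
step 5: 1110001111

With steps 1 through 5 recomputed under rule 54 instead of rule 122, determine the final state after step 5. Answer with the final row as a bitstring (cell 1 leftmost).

(re-executing steps 1..5 under rule 54; state before step 1: 1101010110)
step 1: 0011111001
step 2: 1100000111
step 3: 0010001000
step 4: 0111011100
step 5: 1000100010

1000100010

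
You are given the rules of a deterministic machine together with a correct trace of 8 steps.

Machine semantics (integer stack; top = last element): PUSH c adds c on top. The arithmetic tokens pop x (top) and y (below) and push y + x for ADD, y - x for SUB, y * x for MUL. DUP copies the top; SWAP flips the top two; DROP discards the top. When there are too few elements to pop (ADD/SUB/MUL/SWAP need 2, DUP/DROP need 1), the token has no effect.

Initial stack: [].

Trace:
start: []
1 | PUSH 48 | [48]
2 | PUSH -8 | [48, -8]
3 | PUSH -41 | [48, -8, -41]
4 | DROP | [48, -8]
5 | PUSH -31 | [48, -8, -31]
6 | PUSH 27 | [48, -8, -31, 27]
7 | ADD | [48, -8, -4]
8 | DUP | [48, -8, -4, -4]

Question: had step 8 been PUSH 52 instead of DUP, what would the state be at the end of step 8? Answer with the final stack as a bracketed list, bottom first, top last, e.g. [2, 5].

[48, -8, -4, 52]

(re-executing from step 8 with the substitution; state before step 8: [48, -8, -4])
8 | PUSH 52 | [48, -8, -4, 52]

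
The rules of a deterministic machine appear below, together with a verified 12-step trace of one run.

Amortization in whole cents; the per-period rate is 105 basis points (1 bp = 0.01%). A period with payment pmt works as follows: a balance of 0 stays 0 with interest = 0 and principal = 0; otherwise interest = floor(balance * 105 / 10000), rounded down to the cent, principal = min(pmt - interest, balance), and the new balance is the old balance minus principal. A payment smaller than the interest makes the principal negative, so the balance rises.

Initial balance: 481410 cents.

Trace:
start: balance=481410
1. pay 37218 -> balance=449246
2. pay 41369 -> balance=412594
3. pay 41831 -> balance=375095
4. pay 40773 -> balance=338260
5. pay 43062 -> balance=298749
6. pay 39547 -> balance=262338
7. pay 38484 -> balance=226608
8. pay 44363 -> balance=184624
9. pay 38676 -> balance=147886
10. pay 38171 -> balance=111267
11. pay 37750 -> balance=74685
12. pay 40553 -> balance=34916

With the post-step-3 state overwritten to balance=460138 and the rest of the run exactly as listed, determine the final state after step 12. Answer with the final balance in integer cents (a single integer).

128342

state after step 3 := balance=460138
4. pay 40773 -> balance=424196
5. pay 43062 -> balance=385588
6. pay 39547 -> balance=350089
7. pay 38484 -> balance=315280
8. pay 44363 -> balance=274227
9. pay 38676 -> balance=238430
10. pay 38171 -> balance=202762
11. pay 37750 -> balance=167141
12. pay 40553 -> balance=128342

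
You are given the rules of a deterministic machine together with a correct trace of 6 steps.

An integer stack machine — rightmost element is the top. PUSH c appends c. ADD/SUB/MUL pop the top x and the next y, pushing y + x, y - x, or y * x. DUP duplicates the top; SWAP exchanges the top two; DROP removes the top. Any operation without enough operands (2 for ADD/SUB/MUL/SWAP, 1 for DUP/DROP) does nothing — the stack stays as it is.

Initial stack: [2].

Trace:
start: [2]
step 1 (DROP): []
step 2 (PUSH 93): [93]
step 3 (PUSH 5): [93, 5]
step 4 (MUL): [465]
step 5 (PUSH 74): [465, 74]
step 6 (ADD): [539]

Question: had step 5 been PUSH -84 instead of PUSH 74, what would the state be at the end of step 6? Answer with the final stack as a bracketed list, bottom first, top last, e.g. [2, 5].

[381]

(re-executing from step 5 with the substitution; state before step 5: [465])
step 5 (PUSH -84): [465, -84]
step 6 (ADD): [381]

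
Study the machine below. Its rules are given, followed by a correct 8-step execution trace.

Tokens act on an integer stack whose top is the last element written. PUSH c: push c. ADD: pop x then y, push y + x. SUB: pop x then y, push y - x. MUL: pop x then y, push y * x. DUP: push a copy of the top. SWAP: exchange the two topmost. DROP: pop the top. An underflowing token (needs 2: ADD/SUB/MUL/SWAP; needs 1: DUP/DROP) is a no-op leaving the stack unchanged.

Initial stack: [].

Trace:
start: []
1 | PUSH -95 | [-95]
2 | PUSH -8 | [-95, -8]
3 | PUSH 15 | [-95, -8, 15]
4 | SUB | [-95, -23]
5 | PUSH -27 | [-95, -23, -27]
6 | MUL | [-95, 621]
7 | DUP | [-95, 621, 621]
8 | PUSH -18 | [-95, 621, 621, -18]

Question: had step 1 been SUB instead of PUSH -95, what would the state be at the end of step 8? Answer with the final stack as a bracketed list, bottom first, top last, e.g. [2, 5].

(re-executing from step 1 with the substitution; state before step 1: [])
1 | SUB | []
2 | PUSH -8 | [-8]
3 | PUSH 15 | [-8, 15]
4 | SUB | [-23]
5 | PUSH -27 | [-23, -27]
6 | MUL | [621]
7 | DUP | [621, 621]
8 | PUSH -18 | [621, 621, -18]

[621, 621, -18]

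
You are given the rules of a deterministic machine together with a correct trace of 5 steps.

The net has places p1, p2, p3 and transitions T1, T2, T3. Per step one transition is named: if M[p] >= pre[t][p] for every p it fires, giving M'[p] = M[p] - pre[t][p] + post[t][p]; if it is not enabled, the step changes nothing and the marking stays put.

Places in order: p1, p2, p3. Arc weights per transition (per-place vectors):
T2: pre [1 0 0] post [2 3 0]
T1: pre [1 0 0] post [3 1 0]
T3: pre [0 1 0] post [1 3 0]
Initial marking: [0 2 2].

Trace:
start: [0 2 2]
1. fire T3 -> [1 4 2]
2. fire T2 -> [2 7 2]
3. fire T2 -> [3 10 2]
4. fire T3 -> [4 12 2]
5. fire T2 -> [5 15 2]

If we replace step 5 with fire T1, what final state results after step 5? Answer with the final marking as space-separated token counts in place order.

6 13 2

(re-executing from step 5 with the substitution; state before step 5: [4 12 2])
5. fire T1 -> [6 13 2]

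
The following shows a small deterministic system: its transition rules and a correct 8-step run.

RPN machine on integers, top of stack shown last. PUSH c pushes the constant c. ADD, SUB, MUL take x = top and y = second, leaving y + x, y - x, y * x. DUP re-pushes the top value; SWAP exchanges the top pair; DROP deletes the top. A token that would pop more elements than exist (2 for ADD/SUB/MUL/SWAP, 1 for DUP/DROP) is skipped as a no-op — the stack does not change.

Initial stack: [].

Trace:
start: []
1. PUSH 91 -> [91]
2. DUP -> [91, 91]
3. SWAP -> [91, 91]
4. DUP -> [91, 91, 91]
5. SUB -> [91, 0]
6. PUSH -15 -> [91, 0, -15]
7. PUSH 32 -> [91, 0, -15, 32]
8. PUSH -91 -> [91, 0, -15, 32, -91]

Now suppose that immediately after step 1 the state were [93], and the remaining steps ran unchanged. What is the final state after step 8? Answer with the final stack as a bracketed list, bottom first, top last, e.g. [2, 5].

[93, 0, -15, 32, -91]

state after step 1 := [93]
2. DUP -> [93, 93]
3. SWAP -> [93, 93]
4. DUP -> [93, 93, 93]
5. SUB -> [93, 0]
6. PUSH -15 -> [93, 0, -15]
7. PUSH 32 -> [93, 0, -15, 32]
8. PUSH -91 -> [93, 0, -15, 32, -91]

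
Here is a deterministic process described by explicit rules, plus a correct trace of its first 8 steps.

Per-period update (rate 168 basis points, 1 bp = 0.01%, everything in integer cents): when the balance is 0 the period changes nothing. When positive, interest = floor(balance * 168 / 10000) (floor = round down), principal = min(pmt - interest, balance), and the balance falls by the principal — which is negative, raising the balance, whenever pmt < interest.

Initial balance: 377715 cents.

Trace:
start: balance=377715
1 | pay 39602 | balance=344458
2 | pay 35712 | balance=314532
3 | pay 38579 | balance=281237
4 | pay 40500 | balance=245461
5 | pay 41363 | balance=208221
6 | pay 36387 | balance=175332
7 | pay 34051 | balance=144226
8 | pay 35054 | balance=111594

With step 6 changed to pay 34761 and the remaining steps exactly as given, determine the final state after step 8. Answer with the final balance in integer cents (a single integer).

113275

(re-executing from step 6 with the substitution; state before step 6: balance=208221)
6 | pay 34761 | balance=176958
7 | pay 34051 | balance=145879
8 | pay 35054 | balance=113275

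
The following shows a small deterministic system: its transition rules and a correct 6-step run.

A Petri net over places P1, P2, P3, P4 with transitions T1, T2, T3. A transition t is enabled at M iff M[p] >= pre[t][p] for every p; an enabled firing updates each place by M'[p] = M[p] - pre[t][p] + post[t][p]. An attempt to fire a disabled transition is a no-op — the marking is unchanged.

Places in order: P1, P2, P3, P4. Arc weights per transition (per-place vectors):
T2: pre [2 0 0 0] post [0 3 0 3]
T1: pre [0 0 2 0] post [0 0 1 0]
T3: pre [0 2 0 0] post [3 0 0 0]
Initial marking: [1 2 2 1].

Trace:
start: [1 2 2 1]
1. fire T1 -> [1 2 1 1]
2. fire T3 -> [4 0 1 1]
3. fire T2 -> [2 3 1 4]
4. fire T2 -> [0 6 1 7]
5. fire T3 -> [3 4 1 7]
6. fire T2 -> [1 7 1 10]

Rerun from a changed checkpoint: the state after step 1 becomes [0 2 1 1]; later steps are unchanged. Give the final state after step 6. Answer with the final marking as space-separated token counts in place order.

2 4 1 7

state after step 1 := [0 2 1 1]
2. fire T3 -> [3 0 1 1]
3. fire T2 -> [1 3 1 4]
4. fire T2 -> [1 3 1 4]
5. fire T3 -> [4 1 1 4]
6. fire T2 -> [2 4 1 7]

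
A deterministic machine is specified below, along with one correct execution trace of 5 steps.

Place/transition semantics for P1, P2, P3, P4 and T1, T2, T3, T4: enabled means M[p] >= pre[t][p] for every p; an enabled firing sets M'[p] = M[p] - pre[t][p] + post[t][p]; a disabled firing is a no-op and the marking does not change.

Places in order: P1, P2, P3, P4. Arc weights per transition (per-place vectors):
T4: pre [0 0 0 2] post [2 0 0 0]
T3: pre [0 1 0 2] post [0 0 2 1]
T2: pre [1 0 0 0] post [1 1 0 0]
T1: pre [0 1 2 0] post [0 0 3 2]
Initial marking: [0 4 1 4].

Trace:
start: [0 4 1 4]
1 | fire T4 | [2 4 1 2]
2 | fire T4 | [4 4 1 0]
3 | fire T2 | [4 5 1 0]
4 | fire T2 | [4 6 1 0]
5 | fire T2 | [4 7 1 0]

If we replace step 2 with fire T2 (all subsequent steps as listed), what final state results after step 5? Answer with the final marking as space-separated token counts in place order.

2 8 1 2

(re-executing from step 2 with the substitution; state before step 2: [2 4 1 2])
2 | fire T2 | [2 5 1 2]
3 | fire T2 | [2 6 1 2]
4 | fire T2 | [2 7 1 2]
5 | fire T2 | [2 8 1 2]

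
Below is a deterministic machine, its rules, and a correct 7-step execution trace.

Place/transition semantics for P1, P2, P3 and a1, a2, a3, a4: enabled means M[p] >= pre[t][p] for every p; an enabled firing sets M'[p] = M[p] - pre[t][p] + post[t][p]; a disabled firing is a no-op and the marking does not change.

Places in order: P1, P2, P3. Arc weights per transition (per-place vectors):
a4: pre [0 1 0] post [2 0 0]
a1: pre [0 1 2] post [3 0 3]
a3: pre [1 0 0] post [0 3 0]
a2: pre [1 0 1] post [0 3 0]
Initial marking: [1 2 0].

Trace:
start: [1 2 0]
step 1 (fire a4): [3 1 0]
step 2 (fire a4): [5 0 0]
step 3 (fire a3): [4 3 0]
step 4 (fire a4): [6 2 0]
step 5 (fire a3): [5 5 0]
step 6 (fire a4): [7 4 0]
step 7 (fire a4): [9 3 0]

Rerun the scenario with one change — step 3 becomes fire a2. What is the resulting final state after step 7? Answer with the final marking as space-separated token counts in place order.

8 1 0

(re-executing from step 3 with the substitution; state before step 3: [5 0 0])
step 3 (fire a2): [5 0 0]
step 4 (fire a4): [5 0 0]
step 5 (fire a3): [4 3 0]
step 6 (fire a4): [6 2 0]
step 7 (fire a4): [8 1 0]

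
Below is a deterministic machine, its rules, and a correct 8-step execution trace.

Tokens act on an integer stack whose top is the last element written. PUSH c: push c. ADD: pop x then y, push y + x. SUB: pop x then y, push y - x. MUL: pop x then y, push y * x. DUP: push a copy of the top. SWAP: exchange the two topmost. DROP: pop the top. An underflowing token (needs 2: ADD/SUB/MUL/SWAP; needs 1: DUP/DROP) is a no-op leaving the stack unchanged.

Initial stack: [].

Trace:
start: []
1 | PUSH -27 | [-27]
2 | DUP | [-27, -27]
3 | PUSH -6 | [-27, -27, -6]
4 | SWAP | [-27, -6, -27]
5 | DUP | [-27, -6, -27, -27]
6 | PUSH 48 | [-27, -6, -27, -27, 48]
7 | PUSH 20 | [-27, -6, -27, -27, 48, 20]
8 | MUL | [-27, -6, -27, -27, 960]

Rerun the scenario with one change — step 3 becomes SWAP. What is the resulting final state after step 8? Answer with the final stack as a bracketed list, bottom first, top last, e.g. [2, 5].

(re-executing from step 3 with the substitution; state before step 3: [-27, -27])
3 | SWAP | [-27, -27]
4 | SWAP | [-27, -27]
5 | DUP | [-27, -27, -27]
6 | PUSH 48 | [-27, -27, -27, 48]
7 | PUSH 20 | [-27, -27, -27, 48, 20]
8 | MUL | [-27, -27, -27, 960]

[-27, -27, -27, 960]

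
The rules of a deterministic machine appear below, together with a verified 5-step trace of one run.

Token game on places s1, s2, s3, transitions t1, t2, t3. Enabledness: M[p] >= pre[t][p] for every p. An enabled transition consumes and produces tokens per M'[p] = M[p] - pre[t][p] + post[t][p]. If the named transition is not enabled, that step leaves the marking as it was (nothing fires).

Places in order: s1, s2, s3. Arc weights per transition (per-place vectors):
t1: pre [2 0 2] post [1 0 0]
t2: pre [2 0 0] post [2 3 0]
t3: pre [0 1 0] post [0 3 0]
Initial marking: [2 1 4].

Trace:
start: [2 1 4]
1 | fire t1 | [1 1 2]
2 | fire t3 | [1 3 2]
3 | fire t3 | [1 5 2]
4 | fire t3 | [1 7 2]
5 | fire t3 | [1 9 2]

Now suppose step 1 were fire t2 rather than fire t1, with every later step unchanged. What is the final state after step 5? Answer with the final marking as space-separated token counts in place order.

2 12 4

(re-executing from step 1 with the substitution; state before step 1: [2 1 4])
1 | fire t2 | [2 4 4]
2 | fire t3 | [2 6 4]
3 | fire t3 | [2 8 4]
4 | fire t3 | [2 10 4]
5 | fire t3 | [2 12 4]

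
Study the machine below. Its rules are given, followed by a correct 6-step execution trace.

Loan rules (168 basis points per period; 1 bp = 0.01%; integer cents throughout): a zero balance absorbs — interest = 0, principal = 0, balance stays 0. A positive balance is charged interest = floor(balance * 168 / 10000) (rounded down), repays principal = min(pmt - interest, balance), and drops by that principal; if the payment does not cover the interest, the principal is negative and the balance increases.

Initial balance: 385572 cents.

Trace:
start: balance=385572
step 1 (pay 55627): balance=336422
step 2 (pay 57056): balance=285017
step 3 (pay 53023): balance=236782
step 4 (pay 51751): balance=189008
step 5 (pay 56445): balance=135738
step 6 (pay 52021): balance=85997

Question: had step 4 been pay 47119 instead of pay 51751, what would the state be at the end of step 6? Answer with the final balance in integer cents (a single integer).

(re-executing from step 4 with the substitution; state before step 4: balance=236782)
step 4 (pay 47119): balance=193640
step 5 (pay 56445): balance=140448
step 6 (pay 52021): balance=90786

90786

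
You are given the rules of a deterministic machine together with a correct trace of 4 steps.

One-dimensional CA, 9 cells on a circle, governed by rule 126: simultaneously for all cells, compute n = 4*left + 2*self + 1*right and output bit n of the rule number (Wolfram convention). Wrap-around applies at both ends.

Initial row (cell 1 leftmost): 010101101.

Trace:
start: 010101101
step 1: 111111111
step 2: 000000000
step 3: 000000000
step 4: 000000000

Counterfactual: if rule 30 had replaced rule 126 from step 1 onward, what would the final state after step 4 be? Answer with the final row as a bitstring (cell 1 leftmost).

110101100

(re-executing steps 1..4 under rule 30; state before step 1: 010101101)
step 1: 010101001
step 2: 010101111
step 3: 010101000
step 4: 110101100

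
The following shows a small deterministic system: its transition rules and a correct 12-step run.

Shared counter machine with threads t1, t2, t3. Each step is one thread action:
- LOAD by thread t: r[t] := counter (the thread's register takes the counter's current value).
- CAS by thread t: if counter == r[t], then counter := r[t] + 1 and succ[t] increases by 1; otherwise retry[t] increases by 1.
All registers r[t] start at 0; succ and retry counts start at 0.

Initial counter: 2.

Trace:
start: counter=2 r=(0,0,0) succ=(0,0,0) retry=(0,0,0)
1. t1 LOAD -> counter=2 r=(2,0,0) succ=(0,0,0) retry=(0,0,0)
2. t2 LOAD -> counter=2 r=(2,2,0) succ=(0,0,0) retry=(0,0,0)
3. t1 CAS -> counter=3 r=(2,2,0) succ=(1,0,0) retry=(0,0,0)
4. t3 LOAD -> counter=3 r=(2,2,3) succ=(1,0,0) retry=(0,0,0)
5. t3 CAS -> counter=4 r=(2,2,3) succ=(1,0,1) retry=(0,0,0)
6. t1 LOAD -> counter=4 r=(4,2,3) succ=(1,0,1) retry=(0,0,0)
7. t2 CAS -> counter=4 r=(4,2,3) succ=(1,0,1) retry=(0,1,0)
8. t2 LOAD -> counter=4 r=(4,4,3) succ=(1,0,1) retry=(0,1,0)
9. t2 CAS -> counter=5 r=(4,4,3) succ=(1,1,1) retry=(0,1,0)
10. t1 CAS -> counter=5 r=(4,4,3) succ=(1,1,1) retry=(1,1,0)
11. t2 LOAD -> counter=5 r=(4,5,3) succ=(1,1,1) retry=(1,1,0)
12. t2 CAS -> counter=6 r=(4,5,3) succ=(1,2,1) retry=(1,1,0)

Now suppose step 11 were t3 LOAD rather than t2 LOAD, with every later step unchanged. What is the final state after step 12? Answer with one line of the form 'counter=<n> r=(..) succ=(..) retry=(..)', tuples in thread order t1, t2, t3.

counter=5 r=(4,4,5) succ=(1,1,1) retry=(1,2,0)

(re-executing from step 11 with the substitution; state before step 11: counter=5 r=(4,4,3) succ=(1,1,1) retry=(1,1,0))
11. t3 LOAD -> counter=5 r=(4,4,5) succ=(1,1,1) retry=(1,1,0)
12. t2 CAS -> counter=5 r=(4,4,5) succ=(1,1,1) retry=(1,2,0)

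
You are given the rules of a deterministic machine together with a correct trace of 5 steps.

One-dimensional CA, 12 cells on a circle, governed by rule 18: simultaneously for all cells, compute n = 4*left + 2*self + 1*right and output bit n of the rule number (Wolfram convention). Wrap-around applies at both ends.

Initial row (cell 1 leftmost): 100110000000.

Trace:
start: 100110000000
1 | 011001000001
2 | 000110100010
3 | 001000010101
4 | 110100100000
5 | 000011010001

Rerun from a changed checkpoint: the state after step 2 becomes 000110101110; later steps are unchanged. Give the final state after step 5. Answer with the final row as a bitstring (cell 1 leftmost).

state after step 2 := 000110101110
3 | 001000000001
4 | 110100000010
5 | 000010000100

000010000100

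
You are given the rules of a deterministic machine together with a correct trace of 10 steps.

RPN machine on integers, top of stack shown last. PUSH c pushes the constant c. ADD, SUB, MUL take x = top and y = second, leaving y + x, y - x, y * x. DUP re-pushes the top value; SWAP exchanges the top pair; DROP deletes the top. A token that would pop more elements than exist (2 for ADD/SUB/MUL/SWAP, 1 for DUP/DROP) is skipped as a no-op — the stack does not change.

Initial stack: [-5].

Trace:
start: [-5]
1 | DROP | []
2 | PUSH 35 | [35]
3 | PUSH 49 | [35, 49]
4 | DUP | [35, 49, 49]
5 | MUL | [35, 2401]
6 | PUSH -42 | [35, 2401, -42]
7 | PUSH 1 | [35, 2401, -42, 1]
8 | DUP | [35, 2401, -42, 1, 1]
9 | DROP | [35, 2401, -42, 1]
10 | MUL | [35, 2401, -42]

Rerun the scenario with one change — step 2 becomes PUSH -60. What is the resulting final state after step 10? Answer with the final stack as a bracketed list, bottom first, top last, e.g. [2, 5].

[-60, 2401, -42]

(re-executing from step 2 with the substitution; state before step 2: [])
2 | PUSH -60 | [-60]
3 | PUSH 49 | [-60, 49]
4 | DUP | [-60, 49, 49]
5 | MUL | [-60, 2401]
6 | PUSH -42 | [-60, 2401, -42]
7 | PUSH 1 | [-60, 2401, -42, 1]
8 | DUP | [-60, 2401, -42, 1, 1]
9 | DROP | [-60, 2401, -42, 1]
10 | MUL | [-60, 2401, -42]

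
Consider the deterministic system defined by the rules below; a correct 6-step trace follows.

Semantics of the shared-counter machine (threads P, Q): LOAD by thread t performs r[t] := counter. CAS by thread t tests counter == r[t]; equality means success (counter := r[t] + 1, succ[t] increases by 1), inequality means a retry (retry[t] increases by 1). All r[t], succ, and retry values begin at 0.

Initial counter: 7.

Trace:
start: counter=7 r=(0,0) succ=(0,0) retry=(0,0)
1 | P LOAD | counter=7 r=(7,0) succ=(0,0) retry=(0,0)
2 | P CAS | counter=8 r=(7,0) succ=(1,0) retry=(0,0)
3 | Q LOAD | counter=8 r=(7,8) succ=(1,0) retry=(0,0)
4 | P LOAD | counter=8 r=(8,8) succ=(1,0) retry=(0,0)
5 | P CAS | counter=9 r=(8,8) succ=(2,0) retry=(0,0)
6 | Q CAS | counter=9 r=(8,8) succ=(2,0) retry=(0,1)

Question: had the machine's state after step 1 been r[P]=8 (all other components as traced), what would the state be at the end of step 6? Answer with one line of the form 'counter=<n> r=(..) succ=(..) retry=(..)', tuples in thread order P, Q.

state after step 1 := counter=7 r=(8,0) succ=(0,0) retry=(0,0)
2 | P CAS | counter=7 r=(8,0) succ=(0,0) retry=(1,0)
3 | Q LOAD | counter=7 r=(8,7) succ=(0,0) retry=(1,0)
4 | P LOAD | counter=7 r=(7,7) succ=(0,0) retry=(1,0)
5 | P CAS | counter=8 r=(7,7) succ=(1,0) retry=(1,0)
6 | Q CAS | counter=8 r=(7,7) succ=(1,0) retry=(1,1)

counter=8 r=(7,7) succ=(1,0) retry=(1,1)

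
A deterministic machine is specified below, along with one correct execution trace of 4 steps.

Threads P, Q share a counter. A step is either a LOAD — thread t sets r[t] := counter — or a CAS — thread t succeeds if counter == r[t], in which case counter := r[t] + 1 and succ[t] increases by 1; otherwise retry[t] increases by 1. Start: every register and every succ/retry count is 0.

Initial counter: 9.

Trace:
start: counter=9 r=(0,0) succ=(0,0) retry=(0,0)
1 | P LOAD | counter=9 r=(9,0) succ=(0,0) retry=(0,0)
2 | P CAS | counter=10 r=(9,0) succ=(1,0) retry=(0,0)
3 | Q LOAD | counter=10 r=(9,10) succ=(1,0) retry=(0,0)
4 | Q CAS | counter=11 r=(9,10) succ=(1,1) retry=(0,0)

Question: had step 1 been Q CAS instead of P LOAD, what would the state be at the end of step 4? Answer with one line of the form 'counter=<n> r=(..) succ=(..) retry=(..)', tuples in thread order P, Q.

counter=10 r=(0,9) succ=(0,1) retry=(1,1)

(re-executing from step 1 with the substitution; state before step 1: counter=9 r=(0,0) succ=(0,0) retry=(0,0))
1 | Q CAS | counter=9 r=(0,0) succ=(0,0) retry=(0,1)
2 | P CAS | counter=9 r=(0,0) succ=(0,0) retry=(1,1)
3 | Q LOAD | counter=9 r=(0,9) succ=(0,0) retry=(1,1)
4 | Q CAS | counter=10 r=(0,9) succ=(0,1) retry=(1,1)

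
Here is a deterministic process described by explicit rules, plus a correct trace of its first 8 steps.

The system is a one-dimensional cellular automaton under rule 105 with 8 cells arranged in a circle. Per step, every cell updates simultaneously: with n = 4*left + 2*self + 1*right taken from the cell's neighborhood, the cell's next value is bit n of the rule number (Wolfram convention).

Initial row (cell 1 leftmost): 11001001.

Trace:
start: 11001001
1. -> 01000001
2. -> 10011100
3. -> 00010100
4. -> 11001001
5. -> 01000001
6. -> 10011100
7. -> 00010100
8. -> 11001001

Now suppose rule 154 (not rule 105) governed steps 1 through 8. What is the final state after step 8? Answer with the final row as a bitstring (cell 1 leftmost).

11001001

(re-executing steps 1..8 under rule 154; state before step 1: 11001001)
1. -> 10110111
2. -> 00100111
3. -> 11011110
4. -> 10011100
5. -> 01111011
6. -> 01110010
7. -> 11101101
8. -> 11001001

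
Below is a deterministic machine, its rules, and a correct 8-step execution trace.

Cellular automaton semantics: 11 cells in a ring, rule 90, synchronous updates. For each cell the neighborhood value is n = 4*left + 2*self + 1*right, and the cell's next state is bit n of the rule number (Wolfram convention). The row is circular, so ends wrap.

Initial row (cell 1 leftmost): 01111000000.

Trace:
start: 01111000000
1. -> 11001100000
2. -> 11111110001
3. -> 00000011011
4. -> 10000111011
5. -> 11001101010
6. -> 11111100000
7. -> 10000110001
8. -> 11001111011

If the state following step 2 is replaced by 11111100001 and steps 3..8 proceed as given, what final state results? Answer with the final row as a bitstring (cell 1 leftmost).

00000111111

state after step 2 := 11111100001
3. -> 00000110011
4. -> 10001111111
5. -> 11011000000
6. -> 11011100001
7. -> 01010110011
8. -> 00000111111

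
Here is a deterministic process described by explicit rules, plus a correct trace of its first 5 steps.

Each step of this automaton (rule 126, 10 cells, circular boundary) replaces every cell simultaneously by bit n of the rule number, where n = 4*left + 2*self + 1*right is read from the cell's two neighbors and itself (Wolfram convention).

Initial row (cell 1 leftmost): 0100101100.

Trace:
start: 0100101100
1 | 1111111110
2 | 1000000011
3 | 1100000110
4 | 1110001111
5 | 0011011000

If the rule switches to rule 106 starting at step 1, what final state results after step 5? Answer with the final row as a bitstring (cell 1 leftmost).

0111011101

(re-executing steps 1..5 under rule 106; state before step 1: 0100101100)
1 | 1001011100
2 | 0010110101
3 | 0101111010
4 | 1011001100
5 | 0111011101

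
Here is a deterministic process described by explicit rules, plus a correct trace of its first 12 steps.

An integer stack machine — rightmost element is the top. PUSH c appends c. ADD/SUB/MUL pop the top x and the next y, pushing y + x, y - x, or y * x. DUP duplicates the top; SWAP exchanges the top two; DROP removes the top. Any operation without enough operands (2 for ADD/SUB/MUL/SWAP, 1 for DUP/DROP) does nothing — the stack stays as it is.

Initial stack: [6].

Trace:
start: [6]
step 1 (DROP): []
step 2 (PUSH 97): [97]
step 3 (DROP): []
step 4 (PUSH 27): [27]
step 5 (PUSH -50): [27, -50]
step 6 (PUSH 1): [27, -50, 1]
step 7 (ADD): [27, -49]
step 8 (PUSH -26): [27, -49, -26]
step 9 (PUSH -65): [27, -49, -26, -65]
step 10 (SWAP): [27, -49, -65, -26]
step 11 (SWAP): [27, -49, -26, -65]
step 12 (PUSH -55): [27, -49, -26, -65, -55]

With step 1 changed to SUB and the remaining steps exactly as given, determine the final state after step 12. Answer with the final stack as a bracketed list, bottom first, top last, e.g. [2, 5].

[6, 27, -49, -26, -65, -55]

(re-executing from step 1 with the substitution; state before step 1: [6])
step 1 (SUB): [6]
step 2 (PUSH 97): [6, 97]
step 3 (DROP): [6]
step 4 (PUSH 27): [6, 27]
step 5 (PUSH -50): [6, 27, -50]
step 6 (PUSH 1): [6, 27, -50, 1]
step 7 (ADD): [6, 27, -49]
step 8 (PUSH -26): [6, 27, -49, -26]
step 9 (PUSH -65): [6, 27, -49, -26, -65]
step 10 (SWAP): [6, 27, -49, -65, -26]
step 11 (SWAP): [6, 27, -49, -26, -65]
step 12 (PUSH -55): [6, 27, -49, -26, -65, -55]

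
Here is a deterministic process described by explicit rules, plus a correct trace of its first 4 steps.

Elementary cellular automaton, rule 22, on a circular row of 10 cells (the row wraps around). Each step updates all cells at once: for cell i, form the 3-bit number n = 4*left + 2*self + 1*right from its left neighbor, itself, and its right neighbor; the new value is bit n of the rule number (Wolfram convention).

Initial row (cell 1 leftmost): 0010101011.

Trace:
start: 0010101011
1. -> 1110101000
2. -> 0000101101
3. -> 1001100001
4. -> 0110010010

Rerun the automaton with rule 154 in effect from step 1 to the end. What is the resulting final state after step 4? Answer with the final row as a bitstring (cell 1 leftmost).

(re-executing steps 1..4 under rule 154; state before step 1: 0010101011)
1. -> 1100000010
2. -> 1010000100
3. -> 0001001011
4. -> 1010110010

1010110010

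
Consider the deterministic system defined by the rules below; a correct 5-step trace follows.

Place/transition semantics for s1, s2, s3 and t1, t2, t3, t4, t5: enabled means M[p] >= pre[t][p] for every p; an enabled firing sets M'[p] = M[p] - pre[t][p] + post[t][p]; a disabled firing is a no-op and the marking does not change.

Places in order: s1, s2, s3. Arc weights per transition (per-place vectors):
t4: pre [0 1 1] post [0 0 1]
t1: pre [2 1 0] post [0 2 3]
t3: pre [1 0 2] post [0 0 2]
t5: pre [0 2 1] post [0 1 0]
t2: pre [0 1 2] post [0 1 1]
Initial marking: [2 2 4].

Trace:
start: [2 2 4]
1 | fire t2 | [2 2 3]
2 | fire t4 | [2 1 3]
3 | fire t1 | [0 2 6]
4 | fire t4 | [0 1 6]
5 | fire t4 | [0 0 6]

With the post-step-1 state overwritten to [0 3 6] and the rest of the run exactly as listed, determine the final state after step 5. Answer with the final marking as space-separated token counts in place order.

state after step 1 := [0 3 6]
2 | fire t4 | [0 2 6]
3 | fire t1 | [0 2 6]
4 | fire t4 | [0 1 6]
5 | fire t4 | [0 0 6]

0 0 6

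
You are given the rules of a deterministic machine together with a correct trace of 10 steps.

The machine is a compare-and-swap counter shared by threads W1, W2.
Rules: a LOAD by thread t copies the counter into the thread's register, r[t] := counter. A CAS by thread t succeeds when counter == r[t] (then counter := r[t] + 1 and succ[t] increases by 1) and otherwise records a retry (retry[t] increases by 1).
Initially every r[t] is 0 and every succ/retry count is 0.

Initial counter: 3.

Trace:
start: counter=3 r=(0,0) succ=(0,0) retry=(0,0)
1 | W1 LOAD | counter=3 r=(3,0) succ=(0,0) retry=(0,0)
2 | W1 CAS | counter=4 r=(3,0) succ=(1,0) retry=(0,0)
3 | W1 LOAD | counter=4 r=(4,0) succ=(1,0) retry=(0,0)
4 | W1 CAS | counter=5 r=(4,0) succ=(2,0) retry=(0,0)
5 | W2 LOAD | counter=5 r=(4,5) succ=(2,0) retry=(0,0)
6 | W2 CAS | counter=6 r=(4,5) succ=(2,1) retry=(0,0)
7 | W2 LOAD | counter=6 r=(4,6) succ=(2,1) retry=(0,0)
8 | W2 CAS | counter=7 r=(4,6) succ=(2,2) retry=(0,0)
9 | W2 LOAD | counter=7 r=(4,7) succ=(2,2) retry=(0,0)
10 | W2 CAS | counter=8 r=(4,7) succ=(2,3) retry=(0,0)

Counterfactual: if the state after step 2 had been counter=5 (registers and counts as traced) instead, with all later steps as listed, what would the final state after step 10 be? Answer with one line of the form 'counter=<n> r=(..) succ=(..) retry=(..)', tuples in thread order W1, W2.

counter=9 r=(5,8) succ=(2,3) retry=(0,0)

state after step 2 := counter=5 r=(3,0) succ=(1,0) retry=(0,0)
3 | W1 LOAD | counter=5 r=(5,0) succ=(1,0) retry=(0,0)
4 | W1 CAS | counter=6 r=(5,0) succ=(2,0) retry=(0,0)
5 | W2 LOAD | counter=6 r=(5,6) succ=(2,0) retry=(0,0)
6 | W2 CAS | counter=7 r=(5,6) succ=(2,1) retry=(0,0)
7 | W2 LOAD | counter=7 r=(5,7) succ=(2,1) retry=(0,0)
8 | W2 CAS | counter=8 r=(5,7) succ=(2,2) retry=(0,0)
9 | W2 LOAD | counter=8 r=(5,8) succ=(2,2) retry=(0,0)
10 | W2 CAS | counter=9 r=(5,8) succ=(2,3) retry=(0,0)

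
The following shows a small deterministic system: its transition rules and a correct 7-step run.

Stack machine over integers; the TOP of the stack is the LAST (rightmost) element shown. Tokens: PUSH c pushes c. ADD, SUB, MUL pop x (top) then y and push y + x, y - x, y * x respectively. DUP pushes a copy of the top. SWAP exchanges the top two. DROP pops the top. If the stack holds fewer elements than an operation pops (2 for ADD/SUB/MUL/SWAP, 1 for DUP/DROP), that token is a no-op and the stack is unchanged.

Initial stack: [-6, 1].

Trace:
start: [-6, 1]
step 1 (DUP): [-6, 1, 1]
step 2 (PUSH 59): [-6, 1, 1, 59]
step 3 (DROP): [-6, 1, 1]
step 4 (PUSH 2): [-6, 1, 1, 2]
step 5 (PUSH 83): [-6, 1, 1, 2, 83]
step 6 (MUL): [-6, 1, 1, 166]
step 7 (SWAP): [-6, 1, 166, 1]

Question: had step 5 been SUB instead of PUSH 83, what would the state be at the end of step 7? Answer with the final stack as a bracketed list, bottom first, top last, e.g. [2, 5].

(re-executing from step 5 with the substitution; state before step 5: [-6, 1, 1, 2])
step 5 (SUB): [-6, 1, -1]
step 6 (MUL): [-6, -1]
step 7 (SWAP): [-1, -6]

[-1, -6]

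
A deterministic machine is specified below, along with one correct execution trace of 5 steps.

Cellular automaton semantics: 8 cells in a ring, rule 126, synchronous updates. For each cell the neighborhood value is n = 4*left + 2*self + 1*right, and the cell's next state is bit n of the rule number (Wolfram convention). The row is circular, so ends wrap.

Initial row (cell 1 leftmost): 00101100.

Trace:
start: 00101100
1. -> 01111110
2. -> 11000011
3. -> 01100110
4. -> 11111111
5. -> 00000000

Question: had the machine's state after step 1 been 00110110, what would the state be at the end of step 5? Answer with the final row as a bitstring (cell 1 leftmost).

11110111

state after step 1 := 00110110
2. -> 01111111
3. -> 11000001
4. -> 01100011
5. -> 11110111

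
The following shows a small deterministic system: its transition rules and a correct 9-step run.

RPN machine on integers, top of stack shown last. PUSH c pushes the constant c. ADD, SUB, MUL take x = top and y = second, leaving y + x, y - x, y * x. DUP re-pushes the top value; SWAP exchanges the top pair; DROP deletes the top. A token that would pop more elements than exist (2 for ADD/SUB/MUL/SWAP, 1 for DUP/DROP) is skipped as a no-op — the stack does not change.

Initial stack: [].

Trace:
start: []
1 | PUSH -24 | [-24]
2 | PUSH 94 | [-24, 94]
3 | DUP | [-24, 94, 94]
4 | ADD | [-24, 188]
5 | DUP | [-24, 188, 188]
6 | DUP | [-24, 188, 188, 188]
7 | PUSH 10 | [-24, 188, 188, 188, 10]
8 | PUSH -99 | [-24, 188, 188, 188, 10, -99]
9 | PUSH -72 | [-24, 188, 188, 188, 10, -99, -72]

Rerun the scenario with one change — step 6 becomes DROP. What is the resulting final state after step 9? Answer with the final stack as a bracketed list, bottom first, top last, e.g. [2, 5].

(re-executing from step 6 with the substitution; state before step 6: [-24, 188, 188])
6 | DROP | [-24, 188]
7 | PUSH 10 | [-24, 188, 10]
8 | PUSH -99 | [-24, 188, 10, -99]
9 | PUSH -72 | [-24, 188, 10, -99, -72]

[-24, 188, 10, -99, -72]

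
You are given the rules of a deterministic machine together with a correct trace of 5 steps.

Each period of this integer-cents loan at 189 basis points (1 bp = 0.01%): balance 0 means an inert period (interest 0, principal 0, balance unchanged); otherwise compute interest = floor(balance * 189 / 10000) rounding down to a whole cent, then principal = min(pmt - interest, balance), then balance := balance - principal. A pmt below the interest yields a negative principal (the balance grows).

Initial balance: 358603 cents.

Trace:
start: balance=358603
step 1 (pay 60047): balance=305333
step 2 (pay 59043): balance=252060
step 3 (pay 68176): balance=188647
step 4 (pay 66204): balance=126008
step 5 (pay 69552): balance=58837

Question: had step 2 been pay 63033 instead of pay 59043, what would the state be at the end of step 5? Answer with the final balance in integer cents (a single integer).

(re-executing from step 2 with the substitution; state before step 2: balance=305333)
step 2 (pay 63033): balance=248070
step 3 (pay 68176): balance=184582
step 4 (pay 66204): balance=121866
step 5 (pay 69552): balance=54617

54617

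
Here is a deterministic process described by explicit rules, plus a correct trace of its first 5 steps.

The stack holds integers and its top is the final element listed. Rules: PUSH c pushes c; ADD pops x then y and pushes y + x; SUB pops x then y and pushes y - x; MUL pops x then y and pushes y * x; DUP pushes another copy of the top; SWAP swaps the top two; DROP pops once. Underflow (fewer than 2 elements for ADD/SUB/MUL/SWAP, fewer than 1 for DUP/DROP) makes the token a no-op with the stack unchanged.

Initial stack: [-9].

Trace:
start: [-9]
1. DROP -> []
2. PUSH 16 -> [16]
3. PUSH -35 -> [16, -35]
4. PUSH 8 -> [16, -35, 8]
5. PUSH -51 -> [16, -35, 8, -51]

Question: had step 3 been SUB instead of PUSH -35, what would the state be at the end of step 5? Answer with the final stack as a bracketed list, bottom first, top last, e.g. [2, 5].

[16, 8, -51]

(re-executing from step 3 with the substitution; state before step 3: [16])
3. SUB -> [16]
4. PUSH 8 -> [16, 8]
5. PUSH -51 -> [16, 8, -51]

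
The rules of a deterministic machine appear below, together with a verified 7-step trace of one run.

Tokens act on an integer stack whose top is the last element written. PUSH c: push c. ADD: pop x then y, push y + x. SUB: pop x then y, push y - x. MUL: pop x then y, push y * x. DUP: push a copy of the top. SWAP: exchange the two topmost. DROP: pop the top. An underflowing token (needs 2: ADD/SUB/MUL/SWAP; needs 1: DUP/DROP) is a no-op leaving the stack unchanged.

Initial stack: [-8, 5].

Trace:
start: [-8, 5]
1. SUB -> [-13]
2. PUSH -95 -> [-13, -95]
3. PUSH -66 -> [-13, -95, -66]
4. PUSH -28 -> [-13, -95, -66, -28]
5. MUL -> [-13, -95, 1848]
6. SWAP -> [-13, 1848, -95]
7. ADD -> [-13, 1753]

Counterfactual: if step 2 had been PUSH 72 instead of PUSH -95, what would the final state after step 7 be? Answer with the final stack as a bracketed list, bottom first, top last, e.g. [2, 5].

(re-executing from step 2 with the substitution; state before step 2: [-13])
2. PUSH 72 -> [-13, 72]
3. PUSH -66 -> [-13, 72, -66]
4. PUSH -28 -> [-13, 72, -66, -28]
5. MUL -> [-13, 72, 1848]
6. SWAP -> [-13, 1848, 72]
7. ADD -> [-13, 1920]

[-13, 1920]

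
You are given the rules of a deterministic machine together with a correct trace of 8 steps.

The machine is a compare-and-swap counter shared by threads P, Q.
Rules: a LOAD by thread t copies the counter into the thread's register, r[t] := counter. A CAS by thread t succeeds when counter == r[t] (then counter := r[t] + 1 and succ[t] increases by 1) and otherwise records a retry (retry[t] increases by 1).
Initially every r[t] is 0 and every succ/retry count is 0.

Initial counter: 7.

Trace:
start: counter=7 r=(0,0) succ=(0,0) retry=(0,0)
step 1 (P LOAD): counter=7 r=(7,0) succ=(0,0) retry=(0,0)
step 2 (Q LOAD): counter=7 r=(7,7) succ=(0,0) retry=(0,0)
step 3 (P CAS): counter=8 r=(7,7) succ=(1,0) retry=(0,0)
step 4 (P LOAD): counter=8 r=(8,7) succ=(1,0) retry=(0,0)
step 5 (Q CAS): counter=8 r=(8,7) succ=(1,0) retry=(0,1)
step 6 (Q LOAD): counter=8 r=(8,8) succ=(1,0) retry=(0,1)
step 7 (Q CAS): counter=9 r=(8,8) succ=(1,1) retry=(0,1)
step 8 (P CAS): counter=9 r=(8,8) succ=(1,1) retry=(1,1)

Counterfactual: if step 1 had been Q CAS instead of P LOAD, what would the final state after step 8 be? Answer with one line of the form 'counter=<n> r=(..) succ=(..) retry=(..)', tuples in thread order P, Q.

(re-executing from step 1 with the substitution; state before step 1: counter=7 r=(0,0) succ=(0,0) retry=(0,0))
step 1 (Q CAS): counter=7 r=(0,0) succ=(0,0) retry=(0,1)
step 2 (Q LOAD): counter=7 r=(0,7) succ=(0,0) retry=(0,1)
step 3 (P CAS): counter=7 r=(0,7) succ=(0,0) retry=(1,1)
step 4 (P LOAD): counter=7 r=(7,7) succ=(0,0) retry=(1,1)
step 5 (Q CAS): counter=8 r=(7,7) succ=(0,1) retry=(1,1)
step 6 (Q LOAD): counter=8 r=(7,8) succ=(0,1) retry=(1,1)
step 7 (Q CAS): counter=9 r=(7,8) succ=(0,2) retry=(1,1)
step 8 (P CAS): counter=9 r=(7,8) succ=(0,2) retry=(2,1)

counter=9 r=(7,8) succ=(0,2) retry=(2,1)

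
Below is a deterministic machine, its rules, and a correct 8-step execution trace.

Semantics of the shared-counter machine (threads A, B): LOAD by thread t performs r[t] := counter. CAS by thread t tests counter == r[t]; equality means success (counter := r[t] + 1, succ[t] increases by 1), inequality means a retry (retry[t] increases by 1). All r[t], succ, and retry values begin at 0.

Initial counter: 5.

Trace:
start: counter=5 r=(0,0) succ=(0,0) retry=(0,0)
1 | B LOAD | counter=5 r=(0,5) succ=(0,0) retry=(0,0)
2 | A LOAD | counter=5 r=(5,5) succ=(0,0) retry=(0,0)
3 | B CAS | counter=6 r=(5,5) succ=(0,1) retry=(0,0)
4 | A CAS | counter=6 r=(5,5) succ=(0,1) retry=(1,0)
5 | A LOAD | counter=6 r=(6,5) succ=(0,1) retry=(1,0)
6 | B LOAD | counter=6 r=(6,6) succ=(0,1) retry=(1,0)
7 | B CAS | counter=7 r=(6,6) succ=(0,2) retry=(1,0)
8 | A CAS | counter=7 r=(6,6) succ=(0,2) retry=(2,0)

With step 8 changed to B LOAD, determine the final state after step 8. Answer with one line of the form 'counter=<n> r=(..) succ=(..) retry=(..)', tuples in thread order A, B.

(re-executing from step 8 with the substitution; state before step 8: counter=7 r=(6,6) succ=(0,2) retry=(1,0))
8 | B LOAD | counter=7 r=(6,7) succ=(0,2) retry=(1,0)

counter=7 r=(6,7) succ=(0,2) retry=(1,0)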